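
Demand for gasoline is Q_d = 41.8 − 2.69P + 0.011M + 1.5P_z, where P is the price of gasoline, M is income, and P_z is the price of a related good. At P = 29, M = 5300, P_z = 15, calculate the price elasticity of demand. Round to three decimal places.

Substituting, Q_d = 41.8 − 2.69(29) + 0.011(5300) + 1.5(15) = 41.8 − 78.01 + 58.3 + 22.5 = 44.59.
∂Q_d/∂P = −2.69, so E_p = (−2.69)·(29/44.59) ≈ -1.749.
|E_p| > 1: demand is elastic.

-1.749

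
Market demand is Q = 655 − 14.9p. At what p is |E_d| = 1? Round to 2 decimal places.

For linear demand Q = a − bp, E = −bp/(a − bp). |E| = 1 ⇒ bp = a − bp ⇒ p = a/(2b).
p = 655/(2·14.9) ≈ 21.98.

21.98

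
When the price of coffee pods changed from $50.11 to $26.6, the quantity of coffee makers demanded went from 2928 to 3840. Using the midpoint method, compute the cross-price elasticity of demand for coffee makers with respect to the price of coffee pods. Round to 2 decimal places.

-0.44

%ΔQ_x = (3840 − 2928)/[(2928+3840)/2] = 912/3384 ≈ 0.2695.
%ΔP_y = (26.6 − 50.11)/[(50.11+26.6)/2] ≈ -0.6130.
E_xy = 0.2695/-0.6130 ≈ -0.44.
E_xy < 0, so coffee makers and coffee pods are complements.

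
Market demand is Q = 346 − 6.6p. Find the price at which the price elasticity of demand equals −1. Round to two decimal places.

For linear demand Q = a − bp, E = −bp/(a − bp). |E| = 1 ⇒ bp = a − bp ⇒ p = a/(2b).
p = 346/(2·6.6) ≈ 26.21.

26.21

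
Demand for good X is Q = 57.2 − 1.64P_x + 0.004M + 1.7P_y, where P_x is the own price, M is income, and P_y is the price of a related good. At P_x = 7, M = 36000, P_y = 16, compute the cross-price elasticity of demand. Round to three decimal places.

First evaluate Q: 57.2 − 1.64(7) + 0.004(36000) + 1.7(16) = 57.2 − 11.48 + 144 + 27.2 = 216.92.
∂Q/∂P_y = +1.7, so E_xy = 1.7·(16/216.92) ≈ 0.125.
E_xy > 0: the goods are substitutes.

0.125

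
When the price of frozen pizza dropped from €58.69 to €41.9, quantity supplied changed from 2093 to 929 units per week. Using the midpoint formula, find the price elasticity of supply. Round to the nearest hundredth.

2.31

%Δq = (929 − 2093)/[(2093 + 929)/2] = -1164/1511 ≈ -0.7704.
%ΔP = (41.9 − 58.69)/[(58.69 + 41.9)/2] = -16.79/50.295 ≈ -0.3338.
Arc elasticity E = %Δq/%ΔP ≈ -0.7704/-0.3338 ≈ 2.31.
|E| > 1: supply is elastic over this range.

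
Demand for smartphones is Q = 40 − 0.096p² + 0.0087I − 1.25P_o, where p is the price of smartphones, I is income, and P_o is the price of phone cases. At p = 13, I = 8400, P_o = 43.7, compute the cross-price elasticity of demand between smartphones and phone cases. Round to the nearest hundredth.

-1.29

Substituting, Q = 40 − 0.096(13)² + 0.0087(8400) − 1.25(43.7) = 40 − 16.224 + 73.08 − 54.625 = 42.231.
∂Q/∂P_o = −1.25, so E_xy = -1.25·(43.7/42.231) ≈ -1.29.
E_xy < 0: the goods are complements.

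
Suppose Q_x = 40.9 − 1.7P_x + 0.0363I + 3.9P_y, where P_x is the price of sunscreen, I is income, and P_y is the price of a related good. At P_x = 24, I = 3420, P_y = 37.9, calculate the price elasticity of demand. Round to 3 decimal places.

Evaluating quantity at (P_x, I, P_y) gives Q_x = 40.9 − 1.7(24) + 0.0363(3420) + 3.9(37.9) = 40.9 − 40.8 + 124.146 + 147.81 = 272.056.
∂Q_x/∂P_x = −1.7, so E_p = (−1.7)·(24/272.056) ≈ -0.150.
|E_p| < 1: demand is inelastic.

-0.150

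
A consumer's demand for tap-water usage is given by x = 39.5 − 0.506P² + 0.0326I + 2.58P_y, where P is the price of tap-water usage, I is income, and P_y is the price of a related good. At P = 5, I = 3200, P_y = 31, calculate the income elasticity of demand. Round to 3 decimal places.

Substituting, x = 39.5 − 0.506(5)² + 0.0326(3200) + 2.58(31) = 39.5 − 12.65 + 104.32 + 79.98 = 211.15.
∂x/∂I = +0.0326, so E_I = 0.0326·(3200/211.15) ≈ 0.494.
E_I ∈ (0,1): normal good (necessity).

0.494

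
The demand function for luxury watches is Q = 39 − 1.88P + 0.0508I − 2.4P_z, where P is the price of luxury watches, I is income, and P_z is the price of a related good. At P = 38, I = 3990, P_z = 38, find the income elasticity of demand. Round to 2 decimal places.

Evaluating quantity at (P, I, P_z) gives Q = 39 − 1.88(38) + 0.0508(3990) − 2.4(38) = 39 − 71.44 + 202.692 − 91.2 = 79.052.
∂Q/∂I = +0.0508, so E_I = 0.0508·(3990/79.052) ≈ 2.56.
E_I > 1: normal good (luxury).

2.56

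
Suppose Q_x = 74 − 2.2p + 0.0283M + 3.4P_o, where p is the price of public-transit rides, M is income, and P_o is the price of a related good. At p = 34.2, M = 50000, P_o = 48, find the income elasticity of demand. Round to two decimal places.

0.90

Evaluating quantity at (p, M, P_o) gives Q_x = 74 − 2.2(34.2) + 0.0283(50000) + 3.4(48) = 74 − 75.24 + 1415 + 163.2 = 1576.96.
∂Q_x/∂M = +0.0283, so E_I = 0.0283·(50000/1576.96) ≈ 0.90.
E_I ∈ (0,1): normal good (necessity).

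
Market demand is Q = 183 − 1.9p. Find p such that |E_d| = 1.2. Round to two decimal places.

Set −bp/(a − bp) = −1.2 ⇒ bp = 1.2(a − bp) ⇒ bp(1+1.2) = 1.2·a.
p = 1.2·183/(1.9·2.2) ≈ 52.54.

52.54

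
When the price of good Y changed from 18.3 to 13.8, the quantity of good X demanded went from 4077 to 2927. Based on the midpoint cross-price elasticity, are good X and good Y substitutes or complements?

substitutes

%ΔQ_x = (2927 − 4077)/[(4077+2927)/2] = -1150/3502 ≈ -0.3284.
%ΔP_y = (13.8 − 18.3)/[(18.3+13.8)/2] ≈ -0.2804.
E_xy = -0.3284/-0.2804 ≈ 1.171.
E_xy > 0, so the goods are substitutes.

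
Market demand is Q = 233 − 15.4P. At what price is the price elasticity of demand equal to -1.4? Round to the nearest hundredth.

8.83

Set −bP/(a − bP) = −1.4 ⇒ bP = 1.4(a − bP) ⇒ bP(1+1.4) = 1.4·a.
P = 1.4·233/(15.4·2.4) ≈ 8.83.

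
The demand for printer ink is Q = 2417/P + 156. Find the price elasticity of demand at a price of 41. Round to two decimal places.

At P = 41, Q = 214.9512.
dQ/dP = −2417/P² = −1.4378.
Point elasticity E = (dQ/dP)·(P/Q) = -1.4378 × 41/214.9512 ≈ -0.27.
|E| < 1, so demand is inelastic at this price.

-0.27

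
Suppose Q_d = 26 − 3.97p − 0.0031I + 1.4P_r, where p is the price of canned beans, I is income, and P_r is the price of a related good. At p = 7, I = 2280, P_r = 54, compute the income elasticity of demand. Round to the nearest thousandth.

At the given point, Q_d = 26 − 3.97(7) − 0.0031(2280) + 1.4(54) = 26 − 27.79 − 7.068 + 75.6 = 66.742.
∂Q_d/∂I = −0.0031, so E_I = -0.0031·(2280/66.742) ≈ -0.106.
E_I < 0: inferior good.

-0.106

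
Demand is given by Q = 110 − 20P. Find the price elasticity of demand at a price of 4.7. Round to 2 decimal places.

-5.88

At P = 4.7, Q = 16.
dQ/dP = −20.
Point elasticity E = (dQ/dP)·(P/Q) = -20 × 4.7/16 ≈ -5.88.
|E| > 1, so demand is elastic at this price.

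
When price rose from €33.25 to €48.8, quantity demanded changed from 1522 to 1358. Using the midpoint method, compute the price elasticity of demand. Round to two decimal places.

-0.30

%Δq = (1358 − 1522)/[(1522 + 1358)/2] = -164/1440 ≈ -0.1139.
%ΔP = (48.8 − 33.25)/[(33.25 + 48.8)/2] = 15.55/41.025 ≈ 0.3790.
Arc elasticity E = %Δq/%ΔP ≈ -0.1139/0.3790 ≈ -0.30.
|E| < 1: demand is inelastic over this range.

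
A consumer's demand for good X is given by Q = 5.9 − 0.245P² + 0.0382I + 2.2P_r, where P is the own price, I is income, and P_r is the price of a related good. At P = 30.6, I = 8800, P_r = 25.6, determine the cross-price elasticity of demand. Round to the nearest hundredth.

0.33

Evaluating quantity at (P, I, P_r) gives Q = 5.9 − 0.245(30.6)² + 0.0382(8800) + 2.2(25.6) = 5.9 − 229.4082 + 336.16 + 56.32 = 168.9718.
∂Q/∂P_r = +2.2, so E_xy = 2.2·(25.6/168.9718) ≈ 0.33.
E_xy > 0: the goods are substitutes.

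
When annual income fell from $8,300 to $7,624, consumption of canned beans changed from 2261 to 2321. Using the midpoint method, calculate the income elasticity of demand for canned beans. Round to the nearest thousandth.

%ΔQ = (2321 − 2261)/[(2261+2321)/2] = 60/2291 ≈ 0.0262.
%ΔI = (7,624 − 8,300)/[(8,300+7,624)/2] = -676/7962 ≈ -0.0849.
E_I = %ΔQ/%ΔI ≈ -0.308.
E_I < 0: inferior good.

-0.308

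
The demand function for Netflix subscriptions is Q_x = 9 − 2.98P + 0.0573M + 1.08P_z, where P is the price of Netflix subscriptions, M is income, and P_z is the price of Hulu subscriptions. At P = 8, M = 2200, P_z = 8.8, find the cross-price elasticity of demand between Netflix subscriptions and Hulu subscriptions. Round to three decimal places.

Q_x = 9 − 2.98(8) + 0.0573(2200) + 1.08(8.8) = 9 − 23.84 + 126.06 + 9.504 = 120.724.
∂Q_x/∂P_z = +1.08, so E_xy = 1.08·(8.8/120.724) ≈ 0.079.
E_xy > 0: the goods are substitutes.

0.079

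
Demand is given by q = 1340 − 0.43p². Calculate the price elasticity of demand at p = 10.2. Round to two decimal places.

At p = 10.2, q = 1295.2628.
dq/dp = −2·0.43·p = −8.772.
Point elasticity E = (dq/dp)·(p/q) = -8.772 × 10.2/1295.2628 ≈ -0.07.
|E| < 1, so demand is inelastic at this price.

-0.07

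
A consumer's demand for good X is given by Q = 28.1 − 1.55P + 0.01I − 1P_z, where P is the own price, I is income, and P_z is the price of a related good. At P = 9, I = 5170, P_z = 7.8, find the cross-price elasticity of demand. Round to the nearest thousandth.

Substituting, Q = 28.1 − 1.55(9) + 0.01(5170) − 1(7.8) = 28.1 − 13.95 + 51.7 − 7.8 = 58.05.
∂Q/∂P_z = −1, so E_xy = -1·(7.8/58.05) ≈ -0.134.
E_xy < 0: the goods are complements.

-0.134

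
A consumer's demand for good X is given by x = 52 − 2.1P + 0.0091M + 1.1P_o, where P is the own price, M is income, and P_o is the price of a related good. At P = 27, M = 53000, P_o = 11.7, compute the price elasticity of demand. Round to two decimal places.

-0.12

First evaluate x: 52 − 2.1(27) + 0.0091(53000) + 1.1(11.7) = 52 − 56.7 + 482.3 + 12.87 = 490.47.
∂x/∂P = −2.1, so E_p = (−2.1)·(27/490.47) ≈ -0.12.
|E_p| < 1: demand is inelastic.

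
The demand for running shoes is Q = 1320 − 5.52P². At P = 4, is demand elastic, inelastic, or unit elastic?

At P = 4, Q = 1231.68.
dQ/dP = −2·5.52·P = −44.16.
Point elasticity E = (dQ/dP)·(P/Q) = -44.16 × 4/1231.68 ≈ -0.143.
|E| ≈ 0.143 < 1, so demand is inelastic.

inelastic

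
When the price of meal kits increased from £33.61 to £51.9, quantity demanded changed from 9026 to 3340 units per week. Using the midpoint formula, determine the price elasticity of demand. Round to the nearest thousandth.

-2.150

%Δq = (3340 − 9026)/[(9026 + 3340)/2] = -5686/6183 ≈ -0.9196.
%ΔP = (51.9 − 33.61)/[(33.61 + 51.9)/2] = 18.29/42.755 ≈ 0.4278.
Arc elasticity E = %Δq/%ΔP ≈ -0.9196/0.4278 ≈ -2.150.
|E| > 1: demand is elastic over this range.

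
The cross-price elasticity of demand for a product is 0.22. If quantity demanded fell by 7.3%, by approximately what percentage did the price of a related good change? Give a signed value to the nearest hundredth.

%ΔQ ≈ E × %ΔP_y ⇒ %ΔP_y = %ΔQ / E = (-7.3%)/(0.22) ≈ -33.18%.

-33.18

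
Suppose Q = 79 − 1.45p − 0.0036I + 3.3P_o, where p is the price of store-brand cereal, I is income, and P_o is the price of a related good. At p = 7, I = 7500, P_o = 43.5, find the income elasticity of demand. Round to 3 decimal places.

Evaluating quantity at (p, I, P_o) gives Q = 79 − 1.45(7) − 0.0036(7500) + 3.3(43.5) = 79 − 10.15 − 27 + 143.55 = 185.4.
∂Q/∂I = −0.0036, so E_I = -0.0036·(7500/185.4) ≈ -0.146.
E_I < 0: inferior good.

-0.146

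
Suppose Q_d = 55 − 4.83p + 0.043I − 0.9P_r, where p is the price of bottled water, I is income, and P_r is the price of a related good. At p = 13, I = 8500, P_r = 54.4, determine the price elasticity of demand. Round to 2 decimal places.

-0.20

Evaluating quantity at (p, I, P_r) gives Q_d = 55 − 4.83(13) + 0.043(8500) − 0.9(54.4) = 55 − 62.79 + 365.5 − 48.96 = 308.75.
∂Q_d/∂p = −4.83, so E_p = (−4.83)·(13/308.75) ≈ -0.20.
|E_p| < 1: demand is inelastic.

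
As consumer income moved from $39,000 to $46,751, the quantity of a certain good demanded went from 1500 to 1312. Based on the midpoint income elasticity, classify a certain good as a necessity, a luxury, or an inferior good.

%ΔQ = (1312 − 1500)/[(1500+1312)/2] = -188/1406 ≈ -0.1337.
%ΔY = (46,751 − 39,000)/[(39,000+46,751)/2] = 7751/42875.5 ≈ 0.1808.
E_I = %ΔQ/%ΔY ≈ -0.740.
E_I < 0: inferior good.

inferior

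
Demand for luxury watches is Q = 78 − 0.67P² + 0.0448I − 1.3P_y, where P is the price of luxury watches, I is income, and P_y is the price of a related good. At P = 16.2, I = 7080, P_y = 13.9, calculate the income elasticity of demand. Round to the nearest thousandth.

1.576

At the given point, Q = 78 − 0.67(16.2)² + 0.0448(7080) − 1.3(13.9) = 78 − 175.8348 + 317.184 − 18.07 = 201.2792.
∂Q/∂I = +0.0448, so E_I = 0.0448·(7080/201.2792) ≈ 1.576.
E_I > 1: normal good (luxury).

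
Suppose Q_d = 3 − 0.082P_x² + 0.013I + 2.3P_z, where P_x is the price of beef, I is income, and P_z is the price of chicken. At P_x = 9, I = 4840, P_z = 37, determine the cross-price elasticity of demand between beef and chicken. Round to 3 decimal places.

0.589

First evaluate Q_d: 3 − 0.082(9)² + 0.013(4840) + 2.3(37) = 3 − 6.642 + 62.92 + 85.1 = 144.378.
∂Q_d/∂P_z = +2.3, so E_xy = 2.3·(37/144.378) ≈ 0.589.
E_xy > 0: the goods are substitutes.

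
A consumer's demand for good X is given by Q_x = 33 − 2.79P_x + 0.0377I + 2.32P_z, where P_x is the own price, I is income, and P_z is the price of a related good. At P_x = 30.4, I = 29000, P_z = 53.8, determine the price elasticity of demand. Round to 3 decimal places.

-0.073

Evaluating quantity at (P_x, I, P_z) gives Q_x = 33 − 2.79(30.4) + 0.0377(29000) + 2.32(53.8) = 33 − 84.816 + 1093.3 + 124.816 = 1166.3.
∂Q_x/∂P_x = −2.79, so E_p = (−2.79)·(30.4/1166.3) ≈ -0.073.
|E_p| < 1: demand is inelastic.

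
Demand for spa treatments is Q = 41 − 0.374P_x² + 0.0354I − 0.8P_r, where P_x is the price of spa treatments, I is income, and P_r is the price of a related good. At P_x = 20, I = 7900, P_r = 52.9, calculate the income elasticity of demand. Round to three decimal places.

At the given point, Q = 41 − 0.374(20)² + 0.0354(7900) − 0.8(52.9) = 41 − 149.6 + 279.66 − 42.32 = 128.74.
∂Q/∂I = +0.0354, so E_I = 0.0354·(7900/128.74) ≈ 2.172.
E_I > 1: normal good (luxury).

2.172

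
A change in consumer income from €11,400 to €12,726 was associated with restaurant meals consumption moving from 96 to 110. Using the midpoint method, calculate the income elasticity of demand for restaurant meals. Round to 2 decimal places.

%ΔQ = (110 − 96)/[(96+110)/2] = 14/103 ≈ 0.1359.
%ΔM = (12,726 − 11,400)/[(11,400+12,726)/2] = 1326/12063 ≈ 0.1099.
E_I = %ΔQ/%ΔM ≈ 1.24.
E_I > 1: normal good (luxury).

1.24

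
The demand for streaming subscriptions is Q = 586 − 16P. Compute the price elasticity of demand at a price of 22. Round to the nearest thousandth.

-1.504

At P = 22, Q = 234.
dQ/dP = −16.
Point elasticity E = (dQ/dP)·(P/Q) = -16 × 22/234 ≈ -1.504.
|E| > 1, so demand is elastic at this price.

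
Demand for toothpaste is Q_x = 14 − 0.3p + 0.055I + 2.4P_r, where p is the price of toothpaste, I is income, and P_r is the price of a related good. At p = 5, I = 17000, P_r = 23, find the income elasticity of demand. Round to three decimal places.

0.932

Q_x = 14 − 0.3(5) + 0.055(17000) + 2.4(23) = 14 − 1.5 + 935 + 55.2 = 1002.7.
∂Q_x/∂I = +0.055, so E_I = 0.055·(17000/1002.7) ≈ 0.932.
E_I ∈ (0,1): normal good (necessity).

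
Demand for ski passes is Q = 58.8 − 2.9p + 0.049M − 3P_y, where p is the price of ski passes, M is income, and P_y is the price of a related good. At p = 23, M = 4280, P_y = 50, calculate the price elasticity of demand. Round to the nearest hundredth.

-1.29

At the given point, Q = 58.8 − 2.9(23) + 0.049(4280) − 3(50) = 58.8 − 66.7 + 209.72 − 150 = 51.82.
∂Q/∂p = −2.9, so E_p = (−2.9)·(23/51.82) ≈ -1.29.
|E_p| > 1: demand is elastic.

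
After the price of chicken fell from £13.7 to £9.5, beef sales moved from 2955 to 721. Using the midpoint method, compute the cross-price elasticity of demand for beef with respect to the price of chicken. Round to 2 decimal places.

%ΔQ_x = (721 − 2955)/[(2955+721)/2] = -2234/1838 ≈ -1.2155.
%ΔP_y = (9.5 − 13.7)/[(13.7+9.5)/2] ≈ -0.3621.
E_xy = -1.2155/-0.3621 ≈ 3.36.
E_xy > 0, so beef and chicken are substitutes.

3.36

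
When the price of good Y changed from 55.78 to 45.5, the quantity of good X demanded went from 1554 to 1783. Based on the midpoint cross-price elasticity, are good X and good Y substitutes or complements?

complements

%ΔQ_x = (1783 − 1554)/[(1554+1783)/2] = 229/1668.5 ≈ 0.1372.
%ΔP_y = (45.5 − 55.78)/[(55.78+45.5)/2] ≈ -0.2030.
E_xy = 0.1372/-0.2030 ≈ -0.676.
E_xy < 0, so the goods are complements.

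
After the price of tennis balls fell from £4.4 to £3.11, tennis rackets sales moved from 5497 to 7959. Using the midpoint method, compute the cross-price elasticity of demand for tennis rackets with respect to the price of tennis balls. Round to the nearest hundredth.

%ΔQ_x = (7959 − 5497)/[(5497+7959)/2] = 2462/6728 ≈ 0.3659.
%ΔP_y = (3.11 − 4.4)/[(4.4+3.11)/2] ≈ -0.3435.
E_xy = 0.3659/-0.3435 ≈ -1.07.
E_xy < 0, so tennis rackets and tennis balls are complements.

-1.07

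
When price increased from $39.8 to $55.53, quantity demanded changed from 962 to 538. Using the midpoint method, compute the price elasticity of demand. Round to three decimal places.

%ΔQ = (538 − 962)/[(962 + 538)/2] = -424/750 ≈ -0.5653.
%Δp = (55.53 − 39.8)/[(39.8 + 55.53)/2] = 15.73/47.665 ≈ 0.3300.
Arc elasticity E = %ΔQ/%Δp ≈ -0.5653/0.3300 ≈ -1.713.
|E| > 1: demand is elastic over this range.

-1.713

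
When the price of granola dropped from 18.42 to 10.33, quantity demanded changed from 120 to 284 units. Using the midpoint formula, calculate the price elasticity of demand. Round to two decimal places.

%ΔQ = (284 − 120)/[(120 + 284)/2] = 164/202 ≈ 0.8119.
%Δp = (10.33 − 18.42)/[(18.42 + 10.33)/2] = -8.09/14.375 ≈ -0.5628.
Arc elasticity E = %ΔQ/%Δp ≈ 0.8119/-0.5628 ≈ -1.44.
|E| > 1: demand is elastic over this range.

-1.44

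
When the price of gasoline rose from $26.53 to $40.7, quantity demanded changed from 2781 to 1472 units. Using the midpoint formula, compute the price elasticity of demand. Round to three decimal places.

%ΔQ = (1472 − 2781)/[(2781 + 1472)/2] = -1309/2126.5 ≈ -0.6156.
%ΔP = (40.7 − 26.53)/[(26.53 + 40.7)/2] = 14.17/33.615 ≈ 0.4215.
Arc elasticity E = %ΔQ/%ΔP ≈ -0.6156/0.4215 ≈ -1.460.
|E| > 1: demand is elastic over this range.

-1.460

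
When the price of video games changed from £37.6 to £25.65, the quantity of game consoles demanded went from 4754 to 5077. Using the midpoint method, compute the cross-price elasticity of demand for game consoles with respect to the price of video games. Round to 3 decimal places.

%ΔQ_x = (5077 − 4754)/[(4754+5077)/2] = 323/4915.5 ≈ 0.0657.
%ΔP_y = (25.65 − 37.6)/[(37.6+25.65)/2] ≈ -0.3779.
E_xy = 0.0657/-0.3779 ≈ -0.174.
E_xy < 0, so game consoles and video games are complements.

-0.174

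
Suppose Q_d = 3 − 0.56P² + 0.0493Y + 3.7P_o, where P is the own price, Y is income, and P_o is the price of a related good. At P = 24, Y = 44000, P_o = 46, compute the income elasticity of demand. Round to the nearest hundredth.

Substituting, Q_d = 3 − 0.56(24)² + 0.0493(44000) + 3.7(46) = 3 − 322.56 + 2169.2 + 170.2 = 2019.84.
∂Q_d/∂Y = +0.0493, so E_I = 0.0493·(44000/2019.84) ≈ 1.07.
E_I > 1: normal good (luxury).

1.07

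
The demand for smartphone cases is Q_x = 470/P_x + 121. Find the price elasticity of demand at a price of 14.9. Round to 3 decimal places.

At P_x = 14.9, Q_x = 152.5436.
dQ_x/dP_x = −470/P_x² = −2.117.
Point elasticity E = (dQ_x/dP_x)·(P_x/Q_x) = -2.117 × 14.9/152.5436 ≈ -0.207.
|E| < 1, so demand is inelastic at this price.

-0.207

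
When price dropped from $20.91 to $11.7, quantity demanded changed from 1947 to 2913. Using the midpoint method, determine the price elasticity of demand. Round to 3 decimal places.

-0.704

%Δq = (2913 − 1947)/[(1947 + 2913)/2] = 966/2430 ≈ 0.3975.
%Δp = (11.7 − 20.91)/[(20.91 + 11.7)/2] = -9.21/16.305 ≈ -0.5649.
Arc elasticity E = %Δq/%Δp ≈ 0.3975/-0.5649 ≈ -0.704.
|E| < 1: demand is inelastic over this range.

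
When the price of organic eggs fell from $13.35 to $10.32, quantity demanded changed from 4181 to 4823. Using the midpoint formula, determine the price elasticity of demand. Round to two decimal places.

%Δq = (4823 − 4181)/[(4181 + 4823)/2] = 642/4502 ≈ 0.1426.
%Δp = (10.32 − 13.35)/[(13.35 + 10.32)/2] = -3.03/11.835 ≈ -0.2560.
Arc elasticity E = %Δq/%Δp ≈ 0.1426/-0.2560 ≈ -0.56.
|E| < 1: demand is inelastic over this range.

-0.56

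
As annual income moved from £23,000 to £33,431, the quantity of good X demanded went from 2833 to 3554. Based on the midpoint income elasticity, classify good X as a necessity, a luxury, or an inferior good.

necessity

%ΔQ = (3554 − 2833)/[(2833+3554)/2] = 721/3193.5 ≈ 0.2258.
%ΔI = (33,431 − 23,000)/[(23,000+33,431)/2] = 10431/28215.5 ≈ 0.3697.
E_I = %ΔQ/%ΔI ≈ 0.611.
E_I ∈ (0,1): normal good (necessity).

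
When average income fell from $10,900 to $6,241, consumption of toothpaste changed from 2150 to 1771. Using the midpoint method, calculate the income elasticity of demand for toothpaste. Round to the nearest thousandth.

%ΔQ = (1771 − 2150)/[(2150+1771)/2] = -379/1960.5 ≈ -0.1933.
%ΔY = (6,241 − 10,900)/[(10,900+6,241)/2] = -4659/8570.5 ≈ -0.5436.
E_I = %ΔQ/%ΔY ≈ 0.356.
E_I ∈ (0,1): normal good (necessity).

0.356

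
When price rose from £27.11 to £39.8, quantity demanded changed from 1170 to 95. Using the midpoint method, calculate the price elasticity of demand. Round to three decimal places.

%ΔQ = (95 − 1170)/[(1170 + 95)/2] = -1075/632.5 ≈ -1.6996.
%Δp = (39.8 − 27.11)/[(27.11 + 39.8)/2] = 12.69/33.455 ≈ 0.3793.
Arc elasticity E = %ΔQ/%Δp ≈ -1.6996/0.3793 ≈ -4.481.
|E| > 1: demand is elastic over this range.

-4.481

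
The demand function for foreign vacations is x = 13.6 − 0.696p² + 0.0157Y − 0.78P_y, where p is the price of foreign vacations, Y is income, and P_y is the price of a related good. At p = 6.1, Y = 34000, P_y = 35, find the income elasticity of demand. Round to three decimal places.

Substituting, x = 13.6 − 0.696(6.1)² + 0.0157(34000) − 0.78(35) = 13.6 − 25.8982 + 533.8 − 27.3 = 494.2018.
∂x/∂Y = +0.0157, so E_I = 0.0157·(34000/494.2018) ≈ 1.080.
E_I > 1: normal good (luxury).

1.080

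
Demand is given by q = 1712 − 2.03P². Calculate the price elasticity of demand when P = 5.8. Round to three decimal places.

At P = 5.8, q = 1643.7108.
dq/dP = −2·2.03·P = −23.548.
Point elasticity E = (dq/dP)·(P/q) = -23.548 × 5.8/1643.7108 ≈ -0.083.
|E| < 1, so demand is inelastic at this price.

-0.083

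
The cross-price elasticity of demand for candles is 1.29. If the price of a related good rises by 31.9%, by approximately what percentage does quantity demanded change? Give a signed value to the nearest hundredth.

41.15

%ΔQ ≈ E × %ΔP_y = (1.29) × (31.9%) ≈ 41.15%.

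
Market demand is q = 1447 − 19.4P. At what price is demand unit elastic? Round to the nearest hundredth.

For linear demand q = a − bP, E = −bP/(a − bP). |E| = 1 ⇒ bP = a − bP ⇒ P = a/(2b).
P = 1447/(2·19.4) ≈ 37.29.

37.29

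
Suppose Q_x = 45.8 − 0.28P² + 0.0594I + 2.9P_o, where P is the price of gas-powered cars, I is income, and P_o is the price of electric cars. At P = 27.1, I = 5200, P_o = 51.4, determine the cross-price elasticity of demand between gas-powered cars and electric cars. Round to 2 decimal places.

0.50

At the given point, Q_x = 45.8 − 0.28(27.1)² + 0.0594(5200) + 2.9(51.4) = 45.8 − 205.6348 + 308.88 + 149.06 = 298.1052.
∂Q_x/∂P_o = +2.9, so E_xy = 2.9·(51.4/298.1052) ≈ 0.50.
E_xy > 0: the goods are substitutes.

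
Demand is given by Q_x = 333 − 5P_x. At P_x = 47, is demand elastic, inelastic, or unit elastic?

elastic

At P_x = 47, Q_x = 98.
dQ_x/dP_x = −5.
Point elasticity E = (dQ_x/dP_x)·(P_x/Q_x) = -5 × 47/98 ≈ -2.398.
|E| ≈ 2.398 > 1, so demand is elastic.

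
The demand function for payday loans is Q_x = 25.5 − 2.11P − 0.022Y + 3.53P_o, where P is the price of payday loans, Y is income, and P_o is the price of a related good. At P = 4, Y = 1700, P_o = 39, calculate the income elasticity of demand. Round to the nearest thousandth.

Substituting, Q_x = 25.5 − 2.11(4) − 0.022(1700) + 3.53(39) = 25.5 − 8.44 − 37.4 + 137.67 = 117.33.
∂Q_x/∂Y = −0.022, so E_I = -0.022·(1700/117.33) ≈ -0.319.
E_I < 0: inferior good.

-0.319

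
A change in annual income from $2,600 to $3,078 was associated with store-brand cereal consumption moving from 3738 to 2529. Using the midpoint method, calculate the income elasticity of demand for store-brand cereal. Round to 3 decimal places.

-2.292

%ΔQ = (2529 − 3738)/[(3738+2529)/2] = -1209/3133.5 ≈ -0.3858.
%ΔI = (3,078 − 2,600)/[(2,600+3,078)/2] = 478/2839 ≈ 0.1684.
E_I = %ΔQ/%ΔI ≈ -2.292.
E_I < 0: inferior good.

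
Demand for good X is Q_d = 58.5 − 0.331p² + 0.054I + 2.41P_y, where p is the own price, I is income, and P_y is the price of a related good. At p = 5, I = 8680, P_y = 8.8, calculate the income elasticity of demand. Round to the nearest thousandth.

0.868

At the given point, Q_d = 58.5 − 0.331(5)² + 0.054(8680) + 2.41(8.8) = 58.5 − 8.275 + 468.72 + 21.208 = 540.153.
∂Q_d/∂I = +0.054, so E_I = 0.054·(8680/540.153) ≈ 0.868.
E_I ∈ (0,1): normal good (necessity).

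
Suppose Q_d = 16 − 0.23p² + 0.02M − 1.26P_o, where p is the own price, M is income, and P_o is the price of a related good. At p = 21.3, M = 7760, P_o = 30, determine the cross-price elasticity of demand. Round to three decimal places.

First evaluate Q_d: 16 − 0.23(21.3)² + 0.02(7760) − 1.26(30) = 16 − 104.3487 + 155.2 − 37.8 = 29.0513.
∂Q_d/∂P_o = −1.26, so E_xy = -1.26·(30/29.0513) ≈ -1.301.
E_xy < 0: the goods are complements.

-1.301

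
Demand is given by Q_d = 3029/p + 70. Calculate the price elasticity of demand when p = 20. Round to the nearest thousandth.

-0.684

At p = 20, Q_d = 221.45.
dQ_d/dp = −3029/p² = −7.5725.
Point elasticity E = (dQ_d/dp)·(p/Q_d) = -7.5725 × 20/221.45 ≈ -0.684.
|E| < 1, so demand is inelastic at this price.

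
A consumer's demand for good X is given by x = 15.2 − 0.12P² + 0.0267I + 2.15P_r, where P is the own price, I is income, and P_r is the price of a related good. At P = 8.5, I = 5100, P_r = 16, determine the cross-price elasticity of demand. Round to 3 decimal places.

0.194

Substituting, x = 15.2 − 0.12(8.5)² + 0.0267(5100) + 2.15(16) = 15.2 − 8.67 + 136.17 + 34.4 = 177.1.
∂x/∂P_r = +2.15, so E_xy = 2.15·(16/177.1) ≈ 0.194.
E_xy > 0: the goods are substitutes.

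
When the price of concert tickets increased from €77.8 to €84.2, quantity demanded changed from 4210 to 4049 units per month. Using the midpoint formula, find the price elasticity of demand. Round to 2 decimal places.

%ΔQ = (4049 − 4210)/[(4210 + 4049)/2] = -161/4129.5 ≈ -0.0390.
%ΔP = (84.2 − 77.8)/[(77.8 + 84.2)/2] = 6.4/81 ≈ 0.0790.
Arc elasticity E = %ΔQ/%ΔP ≈ -0.0390/0.0790 ≈ -0.49.
|E| < 1: demand is inelastic over this range.

-0.49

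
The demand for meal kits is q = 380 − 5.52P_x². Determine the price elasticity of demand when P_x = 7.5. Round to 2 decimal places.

At P_x = 7.5, q = 69.5.
dq/dP_x = −2·5.52·P_x = −82.8.
Point elasticity E = (dq/dP_x)·(P_x/q) = -82.8 × 7.5/69.5 ≈ -8.94.
|E| > 1, so demand is elastic at this price.

-8.94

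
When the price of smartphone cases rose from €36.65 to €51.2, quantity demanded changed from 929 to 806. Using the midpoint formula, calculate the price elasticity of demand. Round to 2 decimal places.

-0.43

%ΔQ = (806 − 929)/[(929 + 806)/2] = -123/867.5 ≈ -0.1418.
%Δp = (51.2 − 36.65)/[(36.65 + 51.2)/2] = 14.55/43.925 ≈ 0.3312.
Arc elasticity E = %ΔQ/%Δp ≈ -0.1418/0.3312 ≈ -0.43.
|E| < 1: demand is inelastic over this range.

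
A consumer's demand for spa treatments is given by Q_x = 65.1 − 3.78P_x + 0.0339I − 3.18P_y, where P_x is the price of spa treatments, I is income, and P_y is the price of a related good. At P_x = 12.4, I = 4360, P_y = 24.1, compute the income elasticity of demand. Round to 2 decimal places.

1.65

At the given point, Q_x = 65.1 − 3.78(12.4) + 0.0339(4360) − 3.18(24.1) = 65.1 − 46.872 + 147.804 − 76.638 = 89.394.
∂Q_x/∂I = +0.0339, so E_I = 0.0339·(4360/89.394) ≈ 1.65.
E_I > 1: normal good (luxury).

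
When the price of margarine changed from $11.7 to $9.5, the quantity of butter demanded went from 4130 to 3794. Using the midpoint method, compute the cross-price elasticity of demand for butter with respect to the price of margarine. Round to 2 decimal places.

%ΔQ_x = (3794 − 4130)/[(4130+3794)/2] = -336/3962 ≈ -0.0848.
%ΔP_y = (9.5 − 11.7)/[(11.7+9.5)/2] ≈ -0.2075.
E_xy = -0.0848/-0.2075 ≈ 0.41.
E_xy > 0, so butter and margarine are substitutes.

0.41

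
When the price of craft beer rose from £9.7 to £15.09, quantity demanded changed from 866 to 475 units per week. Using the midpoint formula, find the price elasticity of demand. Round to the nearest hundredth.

%ΔQ = (475 − 866)/[(866 + 475)/2] = -391/670.5 ≈ -0.5831.
%Δp = (15.09 − 9.7)/[(9.7 + 15.09)/2] = 5.39/12.395 ≈ 0.4349.
Arc elasticity E = %ΔQ/%Δp ≈ -0.5831/0.4349 ≈ -1.34.
|E| > 1: demand is elastic over this range.

-1.34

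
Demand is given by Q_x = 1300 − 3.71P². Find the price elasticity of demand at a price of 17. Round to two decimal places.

-9.41

At P = 17, Q_x = 227.81.
dQ_x/dP = −2·3.71·P = −126.14.
Point elasticity E = (dQ_x/dP)·(P/Q_x) = -126.14 × 17/227.81 ≈ -9.41.
|E| > 1, so demand is elastic at this price.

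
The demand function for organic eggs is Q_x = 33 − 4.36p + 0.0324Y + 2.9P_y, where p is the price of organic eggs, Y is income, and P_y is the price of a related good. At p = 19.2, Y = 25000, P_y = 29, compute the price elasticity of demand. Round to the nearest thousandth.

Q_x = 33 − 4.36(19.2) + 0.0324(25000) + 2.9(29) = 33 − 83.712 + 810 + 84.1 = 843.388.
∂Q_x/∂p = −4.36, so E_p = (−4.36)·(19.2/843.388) ≈ -0.099.
|E_p| < 1: demand is inelastic.

-0.099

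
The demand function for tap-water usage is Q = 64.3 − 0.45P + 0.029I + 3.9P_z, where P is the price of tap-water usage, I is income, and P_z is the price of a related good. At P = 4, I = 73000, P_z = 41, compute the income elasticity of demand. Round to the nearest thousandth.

0.905

First evaluate Q: 64.3 − 0.45(4) + 0.029(73000) + 3.9(41) = 64.3 − 1.8 + 2117 + 159.9 = 2339.4.
∂Q/∂I = +0.029, so E_I = 0.029·(73000/2339.4) ≈ 0.905.
E_I ∈ (0,1): normal good (necessity).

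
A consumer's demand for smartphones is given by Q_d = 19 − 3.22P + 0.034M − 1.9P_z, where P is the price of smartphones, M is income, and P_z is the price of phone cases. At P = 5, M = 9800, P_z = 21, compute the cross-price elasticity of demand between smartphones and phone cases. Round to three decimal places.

First evaluate Q_d: 19 − 3.22(5) + 0.034(9800) − 1.9(21) = 19 − 16.1 + 333.2 − 39.9 = 296.2.
∂Q_d/∂P_z = −1.9, so E_xy = -1.9·(21/296.2) ≈ -0.135.
E_xy < 0: the goods are complements.

-0.135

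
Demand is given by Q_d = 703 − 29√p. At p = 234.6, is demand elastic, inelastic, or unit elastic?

At p = 234.6, Q_d = 258.8169.
dQ_d/dp = −29/(2√p) = −29/(2·15.3167).
Point elasticity E = (dQ_d/dp)·(p/Q_d) = -0.9467 × 234.6/258.8169 ≈ -0.858.
|E| ≈ 0.858 < 1, so demand is inelastic.

inelastic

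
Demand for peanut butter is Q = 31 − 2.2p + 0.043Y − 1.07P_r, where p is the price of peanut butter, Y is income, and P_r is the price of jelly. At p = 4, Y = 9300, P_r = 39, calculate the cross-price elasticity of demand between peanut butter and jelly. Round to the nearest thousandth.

Evaluating quantity at (p, Y, P_r) gives Q = 31 − 2.2(4) + 0.043(9300) − 1.07(39) = 31 − 8.8 + 399.9 − 41.73 = 380.37.
∂Q/∂P_r = −1.07, so E_xy = -1.07·(39/380.37) ≈ -0.110.
E_xy < 0: the goods are complements.

-0.110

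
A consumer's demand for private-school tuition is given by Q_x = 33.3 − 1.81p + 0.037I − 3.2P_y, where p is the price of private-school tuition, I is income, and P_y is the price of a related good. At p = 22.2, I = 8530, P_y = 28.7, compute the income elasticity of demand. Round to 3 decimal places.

Evaluating quantity at (p, I, P_y) gives Q_x = 33.3 − 1.81(22.2) + 0.037(8530) − 3.2(28.7) = 33.3 − 40.182 + 315.61 − 91.84 = 216.888.
∂Q_x/∂I = +0.037, so E_I = 0.037·(8530/216.888) ≈ 1.455.
E_I > 1: normal good (luxury).

1.455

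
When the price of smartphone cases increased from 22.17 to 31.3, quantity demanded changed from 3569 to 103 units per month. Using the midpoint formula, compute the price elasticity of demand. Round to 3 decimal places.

%ΔQ = (103 − 3569)/[(3569 + 103)/2] = -3466/1836 ≈ -1.8878.
%Δp = (31.3 − 22.17)/[(22.17 + 31.3)/2] = 9.13/26.735 ≈ 0.3415.
Arc elasticity E = %ΔQ/%Δp ≈ -1.8878/0.3415 ≈ -5.528.
|E| > 1: demand is elastic over this range.

-5.528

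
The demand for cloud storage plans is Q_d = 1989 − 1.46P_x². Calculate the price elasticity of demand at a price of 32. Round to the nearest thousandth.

-6.053

At P_x = 32, Q_d = 493.96.
dQ_d/dP_x = −2·1.46·P_x = −93.44.
Point elasticity E = (dQ_d/dP_x)·(P_x/Q_d) = -93.44 × 32/493.96 ≈ -6.053.
|E| > 1, so demand is elastic at this price.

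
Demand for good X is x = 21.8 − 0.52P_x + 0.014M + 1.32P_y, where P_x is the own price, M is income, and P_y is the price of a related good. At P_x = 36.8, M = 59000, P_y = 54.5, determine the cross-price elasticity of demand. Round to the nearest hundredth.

0.08

x = 21.8 − 0.52(36.8) + 0.014(59000) + 1.32(54.5) = 21.8 − 19.136 + 826 + 71.94 = 900.604.
∂x/∂P_y = +1.32, so E_xy = 1.32·(54.5/900.604) ≈ 0.08.
E_xy > 0: the goods are substitutes.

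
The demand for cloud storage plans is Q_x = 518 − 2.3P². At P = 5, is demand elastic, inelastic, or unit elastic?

inelastic

At P = 5, Q_x = 460.5.
dQ_x/dP = −2·2.3·P = −23.
Point elasticity E = (dQ_x/dP)·(P/Q_x) = -23 × 5/460.5 ≈ -0.250.
|E| ≈ 0.250 < 1, so demand is inelastic.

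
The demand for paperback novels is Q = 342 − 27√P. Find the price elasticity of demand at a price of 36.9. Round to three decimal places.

-0.461

At P = 36.9, Q = 177.9875.
dQ/dP = −27/(2√P) = −27/(2·6.0745).
Point elasticity E = (dQ/dP)·(P/Q) = -2.2224 × 36.9/177.9875 ≈ -0.461.
|E| < 1, so demand is inelastic at this price.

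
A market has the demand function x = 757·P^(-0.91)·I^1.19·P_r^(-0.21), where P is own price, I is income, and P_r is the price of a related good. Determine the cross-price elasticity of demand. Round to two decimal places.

For a Cobb–Douglas (constant-elasticity) form x = A·P_r^α·…, the elasticity with respect to P_r equals the exponent α at every point.
Here the exponent on P_r is -0.21, so the cross-price elasticity of demand is -0.21.

-0.21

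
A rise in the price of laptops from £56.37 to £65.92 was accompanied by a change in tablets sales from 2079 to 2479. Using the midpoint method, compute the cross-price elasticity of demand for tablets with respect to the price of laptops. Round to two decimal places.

%ΔQ_x = (2479 − 2079)/[(2079+2479)/2] = 400/2279 ≈ 0.1755.
%ΔP_y = (65.92 − 56.37)/[(56.37+65.92)/2] ≈ 0.1562.
E_xy = 0.1755/0.1562 ≈ 1.12.
E_xy > 0, so tablets and laptops are substitutes.

1.12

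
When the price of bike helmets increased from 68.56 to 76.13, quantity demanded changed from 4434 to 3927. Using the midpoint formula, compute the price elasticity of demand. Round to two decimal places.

-1.16

%Δq = (3927 − 4434)/[(4434 + 3927)/2] = -507/4180.5 ≈ -0.1213.
%ΔP = (76.13 − 68.56)/[(68.56 + 76.13)/2] = 7.57/72.345 ≈ 0.1046.
Arc elasticity E = %Δq/%ΔP ≈ -0.1213/0.1046 ≈ -1.16.
|E| > 1: demand is elastic over this range.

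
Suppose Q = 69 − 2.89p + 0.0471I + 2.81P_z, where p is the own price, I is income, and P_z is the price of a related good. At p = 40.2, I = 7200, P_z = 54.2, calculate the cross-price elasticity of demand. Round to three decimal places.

0.343

Substituting, Q = 69 − 2.89(40.2) + 0.0471(7200) + 2.81(54.2) = 69 − 116.178 + 339.12 + 152.302 = 444.244.
∂Q/∂P_z = +2.81, so E_xy = 2.81·(54.2/444.244) ≈ 0.343.
E_xy > 0: the goods are substitutes.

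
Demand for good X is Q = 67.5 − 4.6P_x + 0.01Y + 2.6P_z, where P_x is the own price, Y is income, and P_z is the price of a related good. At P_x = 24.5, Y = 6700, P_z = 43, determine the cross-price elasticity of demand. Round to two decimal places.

Q = 67.5 − 4.6(24.5) + 0.01(6700) + 2.6(43) = 67.5 − 112.7 + 67 + 111.8 = 133.6.
∂Q/∂P_z = +2.6, so E_xy = 2.6·(43/133.6) ≈ 0.84.
E_xy > 0: the goods are substitutes.

0.84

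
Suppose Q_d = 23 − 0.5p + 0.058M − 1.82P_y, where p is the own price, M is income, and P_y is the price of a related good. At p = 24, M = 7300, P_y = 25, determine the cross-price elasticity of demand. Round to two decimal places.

-0.12

Q_d = 23 − 0.5(24) + 0.058(7300) − 1.82(25) = 23 − 12 + 423.4 − 45.5 = 388.9.
∂Q_d/∂P_y = −1.82, so E_xy = -1.82·(25/388.9) ≈ -0.12.
E_xy < 0: the goods are complements.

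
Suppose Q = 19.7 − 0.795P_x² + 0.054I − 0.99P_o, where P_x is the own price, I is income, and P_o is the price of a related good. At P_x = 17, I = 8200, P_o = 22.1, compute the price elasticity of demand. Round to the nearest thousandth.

First evaluate Q: 19.7 − 0.795(17)² + 0.054(8200) − 0.99(22.1) = 19.7 − 229.755 + 442.8 − 21.879 = 210.866.
∂Q/∂P_x = −2·0.795·P_x = -27.03, so E_p = -27.03·(17/210.866) ≈ -2.179.
|E_p| > 1: demand is elastic.

-2.179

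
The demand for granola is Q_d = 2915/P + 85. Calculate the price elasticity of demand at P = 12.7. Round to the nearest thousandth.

-0.730

At P = 12.7, Q_d = 314.5276.
dQ_d/dP = −2915/P² = −18.073.
Point elasticity E = (dQ_d/dP)·(P/Q_d) = -18.073 × 12.7/314.5276 ≈ -0.730.
|E| < 1, so demand is inelastic at this price.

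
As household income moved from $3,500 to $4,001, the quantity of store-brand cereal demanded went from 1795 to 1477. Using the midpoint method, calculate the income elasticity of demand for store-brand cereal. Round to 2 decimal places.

%ΔQ = (1477 − 1795)/[(1795+1477)/2] = -318/1636 ≈ -0.1944.
%ΔI = (4,001 − 3,500)/[(3,500+4,001)/2] = 501/3750.5 ≈ 0.1336.
E_I = %ΔQ/%ΔI ≈ -1.46.
E_I < 0: inferior good.

-1.46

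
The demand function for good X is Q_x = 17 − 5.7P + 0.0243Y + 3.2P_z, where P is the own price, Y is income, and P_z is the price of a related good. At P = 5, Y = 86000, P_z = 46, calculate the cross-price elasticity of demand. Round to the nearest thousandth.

Q_x = 17 − 5.7(5) + 0.0243(86000) + 3.2(46) = 17 − 28.5 + 2089.8 + 147.2 = 2225.5.
∂Q_x/∂P_z = +3.2, so E_xy = 3.2·(46/2225.5) ≈ 0.066.
E_xy > 0: the goods are substitutes.

0.066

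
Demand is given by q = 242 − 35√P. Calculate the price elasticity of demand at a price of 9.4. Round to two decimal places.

-0.40

At P = 9.4, q = 134.692.
dq/dP = −35/(2√P) = −35/(2·3.0659).
Point elasticity E = (dq/dP)·(P/q) = -5.7079 × 9.4/134.692 ≈ -0.40.
|E| < 1, so demand is inelastic at this price.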